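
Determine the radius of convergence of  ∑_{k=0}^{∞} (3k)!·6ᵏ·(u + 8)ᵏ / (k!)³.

R = 1/162

The ratio of consecutive coefficients is (3k+1)·(3k+2)·(3k+3)/(k+1)³ · 6 → 162.
Thus R = 1/(162) = 1/162.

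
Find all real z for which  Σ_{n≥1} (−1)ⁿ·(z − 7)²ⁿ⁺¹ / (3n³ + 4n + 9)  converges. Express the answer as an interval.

[6, 8]

The ratio of consecutive coefficients is (3n³ + 4n + 9)/(3(n+1)³ + 4(n+1) + 9) → 1.
Writing y = (z − 7)², the series in y has radius 1, so |z − 7| < √(1) = 1 and R = 1.
Check z = 8: the series is dominated by a constant times Σ 1/n³, which converges (p = 3 > 1).
Endpoint z = 6: the terms are on the order of 1/n³, so the series converges absolutely by comparison with the p-series (p = 3 > 1).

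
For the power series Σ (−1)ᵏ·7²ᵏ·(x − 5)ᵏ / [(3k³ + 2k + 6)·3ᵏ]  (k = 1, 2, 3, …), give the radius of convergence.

R = 3/49

By the ratio test, |a_{k+1}/a_k| = [(3k³ + 2k + 6)/(3(k+1)³ + 2(k+1) + 6)] · 49/3 → 49/3.
Convergence for |x − 5| · 49/3 < 1, i.e. |x − 5| < 3/49. So R = 3/49.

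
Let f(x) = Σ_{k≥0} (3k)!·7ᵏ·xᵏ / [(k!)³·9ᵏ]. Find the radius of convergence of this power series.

By the ratio test, |a_{k+1}/a_k| = (3k+1)·(3k+2)·(3k+3)/(k+1)³ · 7/9 → 21.
Hence the series converges for |x| < 1/(21) = 1/21, so the radius of convergence is 1/21.

R = 1/21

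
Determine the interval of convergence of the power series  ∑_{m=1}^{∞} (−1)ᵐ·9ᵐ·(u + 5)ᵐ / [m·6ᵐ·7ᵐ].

The ratio of consecutive coefficients is [m/(m+1)] · 9/(6·7) → 3/14.
The series converges when 3/14 · |u + 5| < 1, giving R = 14/3.
Check u = -1/3: convergence follows from the alternating series test (terms decrease monotonically to 0).
At u = -29/3: the terms are asymptotic to a nonzero constant times 1/m, so the series diverges by limit comparison with Σ 1/m.

(-29/3, -1/3]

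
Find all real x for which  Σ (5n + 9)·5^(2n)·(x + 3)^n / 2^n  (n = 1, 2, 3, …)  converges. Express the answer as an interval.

(-77/25, -73/25)

The ratio of consecutive coefficients is [(5(n+1) + 9)/(5n + 9)] · 25/2 → 25/2.
Hence the series converges for |x + 3| < 1/(25/2) = 2/25, so the radius of convergence is 2/25.
At x = -73/25: the n-th term does not approach 0; divergence by the term test.
Endpoint x = -77/25: the n-th term does not approach 0; divergence by the term test.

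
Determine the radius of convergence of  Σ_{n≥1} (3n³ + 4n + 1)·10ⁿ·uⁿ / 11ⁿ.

R = 11/10

Ratio test: |a_{n+1}/a_n| = [(3(n+1)³ + 4(n+1) + 1)/(3n³ + 4n + 1)] · 10/11 → 10/11 as n → ∞.
The series converges when 10/11 · |u| < 1, giving R = 11/10.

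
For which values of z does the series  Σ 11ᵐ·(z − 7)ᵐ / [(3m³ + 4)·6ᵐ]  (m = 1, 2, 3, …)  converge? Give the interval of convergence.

[71/11, 83/11]

The ratio of consecutive coefficients is [(3m³ + 4)/(3(m+1)³ + 4)] · 11/6 → 11/6.
Convergence for |z − 7| · 11/6 < 1, i.e. |z − 7| < 6/11. So R = 6/11.
Endpoint z = 83/11: the series is dominated by a constant times Σ 1/m³, which converges (p = 3 > 1).
At z = 71/11: the series is dominated by a constant times Σ 1/m³, which converges (p = 3 > 1).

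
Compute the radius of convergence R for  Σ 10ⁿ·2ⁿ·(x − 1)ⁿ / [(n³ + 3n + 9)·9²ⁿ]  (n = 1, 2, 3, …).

Ratio test: |a_{n+1}/a_n| = [(n³ + 3n + 9)/((n+1)³ + 3(n+1) + 9)] · 10·2/81 → 20/81 as n → ∞.
Hence the series converges for |x − 1| < 1/(20/81) = 81/20, so the radius of convergence is 81/20.

R = 81/20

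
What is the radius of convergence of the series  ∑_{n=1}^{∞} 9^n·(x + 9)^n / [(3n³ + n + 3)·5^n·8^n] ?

The ratio of consecutive coefficients is [(3n³ + n + 3)/(3(n+1)³ + (n+1) + 3)] · 9/(5·8) → 9/40.
Hence the series converges for |x + 9| < 1/(9/40) = 40/9, so the radius of convergence is 40/9.

R = 40/9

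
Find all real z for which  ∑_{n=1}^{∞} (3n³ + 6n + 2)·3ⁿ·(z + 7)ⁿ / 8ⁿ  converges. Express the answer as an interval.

By the ratio test, |a_{n+1}/a_n| = [(3(n+1)³ + 6(n+1) + 2)/(3n³ + 6n + 2)] · 3/8 → 3/8.
Convergence for |z + 7| · 3/8 < 1, i.e. |z + 7| < 8/3. So R = 8/3.
Check z = -13/3: the n-th term does not approach 0; divergence by the term test.
Check z = -29/3: the terms do not tend to 0, so the series diverges.

(-29/3, -13/3)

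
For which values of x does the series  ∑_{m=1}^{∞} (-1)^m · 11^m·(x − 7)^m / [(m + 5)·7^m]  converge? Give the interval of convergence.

Apply the ratio test: |a_{m+1}| / |a_m| = [(m + 5)/((m+1) + 5)] · 11/7, which tends to 11/7 as m → ∞.
Convergence for |x − 7| · 11/7 < 1, i.e. |x − 7| < 7/11. So R = 7/11.
Check x = 84/11: an alternating series whose terms decrease to 0 in absolute value, so it converges by the Leibniz criterion.
Check x = 70/11: the terms behave like c/m; limit comparison with the harmonic series gives divergence.

(70/11, 84/11]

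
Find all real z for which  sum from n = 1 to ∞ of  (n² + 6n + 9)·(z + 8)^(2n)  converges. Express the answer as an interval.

Ratio test: |a_{n+1}/a_n| = ((n+1)² + 6(n+1) + 9)/(n² + 6n + 9) → 1 as n → ∞.
Since the exponent of (z + 8) increases by 2 each term, convergence requires |z + 8|² < 1, hence R = 1.
When z = -7, the terms have absolute value of order n², which does not tend to 0, so the series diverges by the divergence test.
When z = -9, the n-th term does not approach 0; divergence by the term test.

(-9, -7)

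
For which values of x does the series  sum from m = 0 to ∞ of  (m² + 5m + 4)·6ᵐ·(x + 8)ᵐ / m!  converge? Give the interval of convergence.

(−∞, ∞)

Apply the ratio test: |a_{m+1}| / |a_m| = ((m+1)² + 5(m+1) + 4)/(m² + 5m + 4) · 6 · 1/(m+1), which tends to 0 as m → ∞.
The limit is 0, so the series converges for all x; R = ∞.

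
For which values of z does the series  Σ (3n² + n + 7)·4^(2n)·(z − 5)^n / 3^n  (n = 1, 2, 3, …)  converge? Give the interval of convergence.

The ratio of consecutive coefficients is [(3(n+1)² + (n+1) + 7)/(3n² + n + 7)] · 16/3 → 16/3.
Thus R = 1/(16/3) = 3/16.
When z = 83/16, the terms do not tend to 0, so the series diverges.
Check z = 77/16: the terms do not tend to 0, so the series diverges.

(77/16, 83/16)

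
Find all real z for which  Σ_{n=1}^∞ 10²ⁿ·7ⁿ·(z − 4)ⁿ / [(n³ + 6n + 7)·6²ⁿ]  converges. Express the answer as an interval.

[691/175, 709/175]

Ratio test: |a_{n+1}/a_n| = [(n³ + 6n + 7)/((n+1)³ + 6(n+1) + 7)] · 100·7/36 → 175/9 as n → ∞.
Thus R = 1/(175/9) = 9/175.
Check z = 709/175: absolute convergence follows by limit comparison with Σ 1/n³.
Check z = 691/175: absolute convergence follows by limit comparison with Σ 1/n³.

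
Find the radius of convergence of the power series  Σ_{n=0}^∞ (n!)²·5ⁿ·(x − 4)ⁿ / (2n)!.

Ratio test: |a_{n+1}/a_n| = (n+1)²/[(2n+1)·(2n+2)] · 5 → 5/4 as n → ∞.
Hence the series converges for |x − 4| < 1/(5/4) = 4/5, so the radius of convergence is 4/5.

R = 4/5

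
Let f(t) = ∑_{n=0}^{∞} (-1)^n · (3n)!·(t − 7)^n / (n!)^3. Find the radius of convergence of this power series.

R = 1/27

The ratio of consecutive coefficients is (3n+1)·(3n+2)·(3n+3)/(n+1)³ → 27.
Convergence for |t − 7| · 27 < 1, i.e. |t − 7| < 1/27. So R = 1/27.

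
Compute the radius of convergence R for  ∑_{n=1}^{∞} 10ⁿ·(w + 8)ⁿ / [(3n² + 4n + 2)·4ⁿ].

R = 2/5

By the ratio test, |a_{n+1}/a_n| = [(3n² + 4n + 2)/(3(n+1)² + 4(n+1) + 2)] · 10/4 → 5/2.
Hence the series converges for |w + 8| < 1/(5/2) = 2/5, so the radius of convergence is 2/5.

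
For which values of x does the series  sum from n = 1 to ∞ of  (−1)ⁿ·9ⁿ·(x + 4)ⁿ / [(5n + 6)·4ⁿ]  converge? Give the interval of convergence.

By the ratio test, |a_{n+1}/a_n| = [(5n + 6)/(5(n+1) + 6)] · 9/4 → 9/4.
Thus R = 1/(9/4) = 4/9.
When x = -32/9, the terms alternate in sign and decrease monotonically to 0 in absolute value (size ~ c/n), so the alternating series test gives convergence.
Endpoint x = -40/9: comparison with the harmonic series Σ 1/n shows the series diverges.

(-40/9, -32/9]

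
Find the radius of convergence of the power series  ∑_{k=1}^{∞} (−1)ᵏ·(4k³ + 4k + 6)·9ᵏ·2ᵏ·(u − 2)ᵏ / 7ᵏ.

R = 7/18

Apply the ratio test: |a_{k+1}| / |a_k| = [(4(k+1)³ + 4(k+1) + 6)/(4k³ + 4k + 6)] · 9·2/7, which tends to 18/7 as k → ∞.
Hence the series converges for |u − 2| < 1/(18/7) = 7/18, so the radius of convergence is 7/18.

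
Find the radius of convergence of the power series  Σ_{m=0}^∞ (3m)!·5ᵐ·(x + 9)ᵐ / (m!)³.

R = 1/135

Ratio test: |a_{m+1}/a_m| = (3m+1)·(3m+2)·(3m+3)/(m+1)³ · 5 → 135 as m → ∞.
The series converges when 135 · |x + 9| < 1, giving R = 1/135.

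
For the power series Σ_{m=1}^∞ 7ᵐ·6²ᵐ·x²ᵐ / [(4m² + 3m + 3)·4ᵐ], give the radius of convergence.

R = √7/21

Apply the ratio test: |a_{m+1}| / |a_m| = [(4m² + 3m + 3)/(4(m+1)² + 3(m+1) + 3)] · 7·36/4, which tends to 63 as m → ∞.
Writing y = x², the series in y has radius 1/63, so |x| < √(1/63) and R = √7/21.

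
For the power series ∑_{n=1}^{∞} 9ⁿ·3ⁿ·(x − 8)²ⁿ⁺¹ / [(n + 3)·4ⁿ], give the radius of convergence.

R = 2√3/9

Ratio test: |a_{n+1}/a_n| = [(n + 3)/((n+1) + 3)] · 9·3/4 → 27/4 as n → ∞.
Since the exponent of (x − 8) increases by 2 each term, convergence requires |x − 8|² < 4/27, hence R = 2√3/9.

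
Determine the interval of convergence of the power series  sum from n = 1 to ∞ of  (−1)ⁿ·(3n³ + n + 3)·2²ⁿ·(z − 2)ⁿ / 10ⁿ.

(-1/2, 9/2)

The ratio of consecutive coefficients is [(3(n+1)³ + (n+1) + 3)/(3n³ + n + 3)] · 4/10 → 2/5.
Convergence for |z − 2| · 2/5 < 1, i.e. |z − 2| < 5/2. So R = 5/2.
Check z = 9/2: the terms have absolute value of order n³, which does not tend to 0, so the series diverges by the divergence test.
Check z = -1/2: the terms do not tend to 0, so the series diverges.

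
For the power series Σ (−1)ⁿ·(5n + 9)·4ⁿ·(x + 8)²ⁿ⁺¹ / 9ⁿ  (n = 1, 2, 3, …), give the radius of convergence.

By the ratio test, |a_{n+1}/a_n| = [(5(n+1) + 9)/(5n + 9)] · 4/9 → 4/9.
Writing y = (x + 8)², the series in y has radius 9/4, so |x + 8| < √(9/4) = 3/2 and R = 3/2.

R = 3/2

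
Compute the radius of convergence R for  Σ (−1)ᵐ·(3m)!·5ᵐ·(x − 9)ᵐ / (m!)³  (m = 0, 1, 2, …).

Ratio test: |a_{m+1}/a_m| = (3m+1)·(3m+2)·(3m+3)/(m+1)³ · 5 → 135 as m → ∞.
Thus R = 1/(135) = 1/135.

R = 1/135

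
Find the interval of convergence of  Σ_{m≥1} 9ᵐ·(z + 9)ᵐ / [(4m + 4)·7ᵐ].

By the ratio test, |a_{m+1}/a_m| = [(4m + 4)/(4(m+1) + 4)] · 9/7 → 9/7.
The series converges when 9/7 · |z + 9| < 1, giving R = 7/9.
Check z = -74/9: comparison with the harmonic series Σ 1/m shows the series diverges.
Endpoint z = -88/9: convergence follows from the alternating series test (terms decrease monotonically to 0).

[-88/9, -74/9)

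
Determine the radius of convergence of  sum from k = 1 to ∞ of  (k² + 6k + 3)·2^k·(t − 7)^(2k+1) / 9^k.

The ratio of consecutive coefficients is [((k+1)² + 6(k+1) + 3)/(k² + 6k + 3)] · 2/9 → 2/9.
Writing y = (t − 7)², the series in y has radius 9/2, so |t − 7| < √(9/2) and R = 3√2/2.

R = 3√2/2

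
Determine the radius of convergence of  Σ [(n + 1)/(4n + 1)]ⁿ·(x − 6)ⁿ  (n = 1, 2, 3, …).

R = 4

By the Cauchy root test, |a_n|^(1/n) = (n + 1)/(4n + 1) → 1/4.
Thus R = 1/(1/4) = 4.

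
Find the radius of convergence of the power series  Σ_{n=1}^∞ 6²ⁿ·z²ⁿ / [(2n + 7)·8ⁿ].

R = √2/3

Apply the ratio test: |a_{n+1}| / |a_n| = [(2n + 7)/(2(n+1) + 7)] · 36/8, which tends to 9/2 as n → ∞.
Writing y = z², the series in y has radius 2/9, so |z| < √(2/9) and R = √2/3.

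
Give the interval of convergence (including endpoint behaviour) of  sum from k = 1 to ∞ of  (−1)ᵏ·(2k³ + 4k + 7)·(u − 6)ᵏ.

(5, 7)

Apply the ratio test: |a_{k+1}| / |a_k| = (2(k+1)³ + 4(k+1) + 7)/(2k³ + 4k + 7), which tends to 1 as k → ∞.
Hence R = 1.
Check u = 7: the terms do not tend to 0, so the series diverges.
When u = 5, the terms do not tend to 0, so the series diverges.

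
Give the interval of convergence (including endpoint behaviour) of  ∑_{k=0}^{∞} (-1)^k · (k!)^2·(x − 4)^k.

{4}

The ratio of consecutive coefficients is (k+1)² → ∞.
The ratio grows without bound, so the series diverges whenever (x − 4) ≠ 0; it converges only at x = 4. R = 0.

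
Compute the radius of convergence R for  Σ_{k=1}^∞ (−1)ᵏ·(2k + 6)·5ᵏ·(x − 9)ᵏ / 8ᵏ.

Apply the ratio test: |a_{k+1}| / |a_k| = [(2(k+1) + 6)/(2k + 6)] · 5/8, which tends to 5/8 as k → ∞.
Convergence for |x − 9| · 5/8 < 1, i.e. |x − 9| < 8/5. So R = 8/5.

R = 8/5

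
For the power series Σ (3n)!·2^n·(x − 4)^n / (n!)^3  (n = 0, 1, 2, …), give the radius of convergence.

Ratio test: |a_{n+1}/a_n| = (3n+1)·(3n+2)·(3n+3)/(n+1)³ · 2 → 54 as n → ∞.
The series converges when 54 · |x − 4| < 1, giving R = 1/54.

R = 1/54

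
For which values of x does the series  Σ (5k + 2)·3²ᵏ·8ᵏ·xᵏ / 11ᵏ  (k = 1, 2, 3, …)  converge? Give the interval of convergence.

(-11/72, 11/72)

By the ratio test, |a_{k+1}/a_k| = [(5(k+1) + 2)/(5k + 2)] · 9·8/11 → 72/11.
Convergence for |x| · 72/11 < 1, i.e. |x| < 11/72. So R = 11/72.
Check x = 11/72: the k-th term does not approach 0; divergence by the term test.
When x = -11/72, the terms have absolute value of order k, which does not tend to 0, so the series diverges by the divergence test.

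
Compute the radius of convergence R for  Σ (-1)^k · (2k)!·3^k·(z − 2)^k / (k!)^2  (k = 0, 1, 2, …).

The ratio of consecutive coefficients is (2k+1)·(2k+2)/(k+1)² · 3 → 12.
Convergence for |z − 2| · 12 < 1, i.e. |z − 2| < 1/12. So R = 1/12.

R = 1/12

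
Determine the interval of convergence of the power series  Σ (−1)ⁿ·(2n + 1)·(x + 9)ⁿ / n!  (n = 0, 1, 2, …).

Apply the ratio test: |a_{n+1}| / |a_n| = (2(n+1) + 1)/(2n + 1) · 1/(n+1), which tends to 0 as n → ∞.
The ratio tends to 0 regardless of x, hence R = ∞.

(−∞, ∞)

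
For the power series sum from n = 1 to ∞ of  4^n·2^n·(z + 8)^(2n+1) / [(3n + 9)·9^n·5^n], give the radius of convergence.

R = 3√10/4

Ratio test: |a_{n+1}/a_n| = [(3n + 9)/(3(n+1) + 9)] · 4·2/(9·5) → 8/45 as n → ∞.
Since the exponent of (z + 8) increases by 2 each term, convergence requires |z + 8|² < 45/8, hence R = 3√10/4.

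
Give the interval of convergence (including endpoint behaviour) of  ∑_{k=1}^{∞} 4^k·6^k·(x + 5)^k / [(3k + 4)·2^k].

[-61/12, -59/12)

Apply the ratio test: |a_{k+1}| / |a_k| = [(3k + 4)/(3(k+1) + 4)] · 4·6/2, which tends to 12 as k → ∞.
Thus R = 1/(12) = 1/12.
Check x = -59/12: comparison with the harmonic series Σ 1/k shows the series diverges.
Check x = -61/12: convergence follows from the alternating series test (terms decrease monotonically to 0).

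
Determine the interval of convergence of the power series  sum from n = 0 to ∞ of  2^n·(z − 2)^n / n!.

Ratio test: |a_{n+1}/a_n| = 2 · 1/(n+1) → 0 as n → ∞.
The ratio tends to 0 regardless of z, hence R = ∞.

(−∞, ∞)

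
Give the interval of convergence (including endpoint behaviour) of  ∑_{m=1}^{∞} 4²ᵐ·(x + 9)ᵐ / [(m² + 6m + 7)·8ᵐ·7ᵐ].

Ratio test: |a_{m+1}/a_m| = [(m² + 6m + 7)/((m+1)² + 6(m+1) + 7)] · 16/(8·7) → 2/7 as m → ∞.
Hence the series converges for |x + 9| < 1/(2/7) = 7/2, so the radius of convergence is 7/2.
Endpoint x = -11/2: absolute convergence follows by limit comparison with Σ 1/m².
When x = -25/2, the series is dominated by a constant times Σ 1/m², which converges (p = 2 > 1).

[-25/2, -11/2]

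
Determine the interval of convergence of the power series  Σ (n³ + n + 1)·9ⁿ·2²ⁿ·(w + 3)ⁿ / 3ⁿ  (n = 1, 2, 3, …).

Apply the ratio test: |a_{n+1}| / |a_n| = [((n+1)³ + (n+1) + 1)/(n³ + n + 1)] · 9·4/3, which tends to 12 as n → ∞.
Thus R = 1/(12) = 1/12.
Endpoint w = -35/12: the terms do not tend to 0, so the series diverges.
Check w = -37/12: the terms have absolute value of order n³, which does not tend to 0, so the series diverges by the divergence test.

(-37/12, -35/12)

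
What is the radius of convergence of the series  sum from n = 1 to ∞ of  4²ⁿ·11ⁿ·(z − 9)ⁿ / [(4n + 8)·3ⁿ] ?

R = 3/176

Apply the ratio test: |a_{n+1}| / |a_n| = [(4n + 8)/(4(n+1) + 8)] · 16·11/3, which tends to 176/3 as n → ∞.
Hence the series converges for |z − 9| < 1/(176/3) = 3/176, so the radius of convergence is 3/176.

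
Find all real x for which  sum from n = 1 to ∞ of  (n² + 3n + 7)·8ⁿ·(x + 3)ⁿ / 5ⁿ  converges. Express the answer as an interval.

Apply the ratio test: |a_{n+1}| / |a_n| = [((n+1)² + 3(n+1) + 7)/(n² + 3n + 7)] · 8/5, which tends to 8/5 as n → ∞.
The series converges when 8/5 · |x + 3| < 1, giving R = 5/8.
At x = -19/8: the n-th term does not approach 0; divergence by the term test.
At x = -29/8: the n-th term does not approach 0; divergence by the term test.

(-29/8, -19/8)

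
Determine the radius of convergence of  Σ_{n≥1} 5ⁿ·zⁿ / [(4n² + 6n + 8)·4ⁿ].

R = 4/5

Apply the ratio test: |a_{n+1}| / |a_n| = [(4n² + 6n + 8)/(4(n+1)² + 6(n+1) + 8)] · 5/4, which tends to 5/4 as n → ∞.
Hence the series converges for |z| < 1/(5/4) = 4/5, so the radius of convergence is 4/5.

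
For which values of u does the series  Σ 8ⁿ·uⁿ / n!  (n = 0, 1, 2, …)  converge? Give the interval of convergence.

Ratio test: |a_{n+1}/a_n| = 8 · 1/(n+1) → 0 as n → ∞.
The ratio tends to 0 regardless of u, hence R = ∞.

(−∞, ∞)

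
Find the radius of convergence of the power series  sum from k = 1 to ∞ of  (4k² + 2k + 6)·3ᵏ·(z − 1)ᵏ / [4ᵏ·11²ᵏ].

Ratio test: |a_{k+1}/a_k| = [(4(k+1)² + 2(k+1) + 6)/(4k² + 2k + 6)] · 3/(4·121) → 3/484 as k → ∞.
Thus R = 1/(3/484) = 484/3.

R = 484/3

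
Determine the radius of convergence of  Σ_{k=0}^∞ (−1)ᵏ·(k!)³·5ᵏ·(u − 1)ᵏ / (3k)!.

The ratio of consecutive coefficients is (k+1)³/[(3k+1)·(3k+2)·(3k+3)] · 5 → 5/27.
Convergence for |u − 1| · 5/27 < 1, i.e. |u − 1| < 27/5. So R = 27/5.

R = 27/5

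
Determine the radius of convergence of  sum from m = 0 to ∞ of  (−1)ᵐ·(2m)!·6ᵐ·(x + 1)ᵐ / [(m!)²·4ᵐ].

Ratio test: |a_{m+1}/a_m| = (2m+1)·(2m+2)/(m+1)² · 6/4 → 6 as m → ∞.
Thus R = 1/(6) = 1/6.

R = 1/6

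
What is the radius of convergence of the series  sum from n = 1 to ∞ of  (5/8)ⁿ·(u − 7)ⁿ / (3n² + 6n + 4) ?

Ratio test: |a_{n+1}/a_n| = [(3n² + 6n + 4)/(3(n+1)² + 6(n+1) + 4)] · 5/8 → 5/8 as n → ∞.
Thus R = 1/(5/8) = 8/5.

R = 8/5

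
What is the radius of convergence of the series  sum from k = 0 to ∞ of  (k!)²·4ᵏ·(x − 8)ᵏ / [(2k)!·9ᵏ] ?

R = 9

Ratio test: |a_{k+1}/a_k| = (k+1)²/[(2k+1)·(2k+2)] · 4/9 → 1/9 as k → ∞.
Convergence for |x − 8| · 1/9 < 1, i.e. |x − 8| < 9. So R = 9.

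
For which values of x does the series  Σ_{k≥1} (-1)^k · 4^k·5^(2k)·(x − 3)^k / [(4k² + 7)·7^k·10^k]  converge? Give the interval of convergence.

[23/10, 37/10]

Apply the ratio test: |a_{k+1}| / |a_k| = [(4k² + 7)/(4(k+1)² + 7)] · 4·25/(7·10), which tends to 10/7 as k → ∞.
Thus R = 1/(10/7) = 7/10.
At x = 37/10: the series is dominated by a constant times Σ 1/k², which converges (p = 2 > 1).
Endpoint x = 23/10: absolute convergence follows by limit comparison with Σ 1/k².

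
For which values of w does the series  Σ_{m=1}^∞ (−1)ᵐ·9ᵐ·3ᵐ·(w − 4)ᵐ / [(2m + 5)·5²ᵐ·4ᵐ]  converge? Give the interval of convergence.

Apply the ratio test: |a_{m+1}| / |a_m| = [(2m + 5)/(2(m+1) + 5)] · 9·3/(25·4), which tends to 27/100 as m → ∞.
The series converges when 27/100 · |w − 4| < 1, giving R = 100/27.
At w = 208/27: an alternating series whose terms decrease to 0 in absolute value, so it converges by the Leibniz criterion.
At w = 8/27: comparison with the harmonic series Σ 1/m shows the series diverges.

(8/27, 208/27]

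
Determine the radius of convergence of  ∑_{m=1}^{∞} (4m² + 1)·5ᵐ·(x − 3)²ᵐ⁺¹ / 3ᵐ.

R = √15/5

Ratio test: |a_{m+1}/a_m| = [(4(m+1)² + 1)/(4m² + 1)] · 5/3 → 5/3 as m → ∞.
Writing y = (x − 3)², the series in y has radius 3/5, so |x − 3| < √(3/5) and R = √15/5.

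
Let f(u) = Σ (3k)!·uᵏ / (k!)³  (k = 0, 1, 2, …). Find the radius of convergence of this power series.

Ratio test: |a_{k+1}/a_k| = (3k+1)·(3k+2)·(3k+3)/(k+1)³ → 27 as k → ∞.
Convergence for |u| · 27 < 1, i.e. |u| < 1/27. So R = 1/27.

R = 1/27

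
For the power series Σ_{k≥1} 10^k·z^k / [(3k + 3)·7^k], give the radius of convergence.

R = 7/10

Ratio test: |a_{k+1}/a_k| = [(3k + 3)/(3(k+1) + 3)] · 10/7 → 10/7 as k → ∞.
Thus R = 1/(10/7) = 7/10.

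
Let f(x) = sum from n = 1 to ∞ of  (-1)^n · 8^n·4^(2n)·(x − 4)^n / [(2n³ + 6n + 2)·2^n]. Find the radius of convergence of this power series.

R = 1/64

Ratio test: |a_{n+1}/a_n| = [(2n³ + 6n + 2)/(2(n+1)³ + 6(n+1) + 2)] · 8·16/2 → 64 as n → ∞.
Hence the series converges for |x − 4| < 1/(64) = 1/64, so the radius of convergence is 1/64.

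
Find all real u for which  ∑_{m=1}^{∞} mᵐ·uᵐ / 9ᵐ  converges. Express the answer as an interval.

{0}

Applying the root test, |a_m|^(1/m) = m/9 → ∞.
Since the m-th root of |a_m| is unbounded, the series converges only at u = 0; R = 0.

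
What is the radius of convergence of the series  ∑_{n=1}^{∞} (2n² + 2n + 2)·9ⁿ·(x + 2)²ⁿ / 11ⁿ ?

Ratio test: |a_{n+1}/a_n| = [(2(n+1)² + 2(n+1) + 2)/(2n² + 2n + 2)] · 9/11 → 9/11 as n → ∞.
Writing y = (x + 2)², the series in y has radius 11/9, so |x + 2| < √(11/9) and R = √11/3.

R = √11/3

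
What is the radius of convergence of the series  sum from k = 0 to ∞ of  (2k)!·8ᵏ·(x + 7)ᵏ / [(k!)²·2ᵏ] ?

R = 1/16

Ratio test: |a_{k+1}/a_k| = (2k+1)·(2k+2)/(k+1)² · 8/2 → 16 as k → ∞.
Convergence for |x + 7| · 16 < 1, i.e. |x + 7| < 1/16. So R = 1/16.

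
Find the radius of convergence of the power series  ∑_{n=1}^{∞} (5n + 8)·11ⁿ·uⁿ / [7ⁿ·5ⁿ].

By the ratio test, |a_{n+1}/a_n| = [(5(n+1) + 8)/(5n + 8)] · 11/(7·5) → 11/35.
Hence the series converges for |u| < 1/(11/35) = 35/11, so the radius of convergence is 35/11.

R = 35/11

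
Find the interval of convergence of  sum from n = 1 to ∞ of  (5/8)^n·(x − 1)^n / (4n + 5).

[-3/5, 13/5)

Apply the ratio test: |a_{n+1}| / |a_n| = [(4n + 5)/(4(n+1) + 5)] · 5/8, which tends to 5/8 as n → ∞.
Thus R = 1/(5/8) = 8/5.
Endpoint x = 13/5: the terms are asymptotic to a nonzero constant times 1/n, so the series diverges by limit comparison with Σ 1/n.
Endpoint x = -3/5: convergence follows from the alternating series test (terms decrease monotonically to 0).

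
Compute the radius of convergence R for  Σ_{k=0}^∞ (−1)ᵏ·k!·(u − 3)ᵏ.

By the ratio test, |a_{k+1}/a_k| = (k+1) → ∞.
Since the ratio → ∞, the series diverges for every u ≠ 3, and R = 0.

R = 0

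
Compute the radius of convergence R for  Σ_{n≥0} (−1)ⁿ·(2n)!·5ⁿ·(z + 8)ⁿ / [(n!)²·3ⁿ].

R = 3/20

Apply the ratio test: |a_{n+1}| / |a_n| = (2n+1)·(2n+2)/(n+1)² · 5/3, which tends to 20/3 as n → ∞.
Thus R = 1/(20/3) = 3/20.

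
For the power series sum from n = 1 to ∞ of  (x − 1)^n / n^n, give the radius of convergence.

R = ∞

By the Cauchy root test, |a_n|^(1/n) = 1/n → 0.
Since the n-th root of |a_n| tends to 0, the series converges for all real x; R = ∞.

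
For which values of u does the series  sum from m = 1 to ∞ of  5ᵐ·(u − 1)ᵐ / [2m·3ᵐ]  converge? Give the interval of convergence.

Ratio test: |a_{m+1}/a_m| = [2m/2(m+1)] · 5/3 → 5/3 as m → ∞.
The series converges when 5/3 · |u − 1| < 1, giving R = 3/5.
Endpoint u = 8/5: the terms are asymptotic to a nonzero constant times 1/m, so the series diverges by limit comparison with Σ 1/m.
Endpoint u = 2/5: convergence follows from the alternating series test (terms decrease monotonically to 0).

[2/5, 8/5)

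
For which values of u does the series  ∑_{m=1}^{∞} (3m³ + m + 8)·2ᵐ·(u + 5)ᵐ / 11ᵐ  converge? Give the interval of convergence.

(-21/2, 1/2)

By the ratio test, |a_{m+1}/a_m| = [(3(m+1)³ + (m+1) + 8)/(3m³ + m + 8)] · 2/11 → 2/11.
Thus R = 1/(2/11) = 11/2.
Check u = 1/2: the terms have absolute value of order m³, which does not tend to 0, so the series diverges by the divergence test.
Endpoint u = -21/2: the terms have absolute value of order m³, which does not tend to 0, so the series diverges by the divergence test.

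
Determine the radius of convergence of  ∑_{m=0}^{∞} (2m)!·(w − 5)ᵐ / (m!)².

By the ratio test, |a_{m+1}/a_m| = (2m+1)·(2m+2)/(m+1)² → 4.
Convergence for |w − 5| · 4 < 1, i.e. |w − 5| < 1/4. So R = 1/4.

R = 1/4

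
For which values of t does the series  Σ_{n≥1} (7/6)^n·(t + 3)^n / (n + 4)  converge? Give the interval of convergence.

[-27/7, -15/7)

Ratio test: |a_{n+1}/a_n| = [(n + 4)/((n+1) + 4)] · 7/6 → 7/6 as n → ∞.
Convergence for |t + 3| · 7/6 < 1, i.e. |t + 3| < 6/7. So R = 6/7.
At t = -15/7: the terms behave like c/n; limit comparison with the harmonic series gives divergence.
Endpoint t = -27/7: the terms alternate in sign and decrease monotonically to 0 in absolute value (size ~ c/n), so the alternating series test gives convergence.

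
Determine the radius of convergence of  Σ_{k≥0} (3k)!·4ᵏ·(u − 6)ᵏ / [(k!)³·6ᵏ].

R = 1/18

The ratio of consecutive coefficients is (3k+1)·(3k+2)·(3k+3)/(k+1)³ · 4/6 → 18.
Thus R = 1/(18) = 1/18.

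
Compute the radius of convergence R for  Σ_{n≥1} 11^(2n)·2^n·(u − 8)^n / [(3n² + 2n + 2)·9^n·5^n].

Ratio test: |a_{n+1}/a_n| = [(3n² + 2n + 2)/(3(n+1)² + 2(n+1) + 2)] · 121·2/(9·5) → 242/45 as n → ∞.
Hence the series converges for |u − 8| < 1/(242/45) = 45/242, so the radius of convergence is 45/242.

R = 45/242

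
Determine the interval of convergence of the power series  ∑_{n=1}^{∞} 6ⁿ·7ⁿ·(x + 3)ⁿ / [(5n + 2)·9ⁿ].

By the ratio test, |a_{n+1}/a_n| = [(5n + 2)/(5(n+1) + 2)] · 6·7/9 → 14/3.
Hence the series converges for |x + 3| < 1/(14/3) = 3/14, so the radius of convergence is 3/14.
Check x = -39/14: the terms are asymptotic to a nonzero constant times 1/n, so the series diverges by limit comparison with Σ 1/n.
Endpoint x = -45/14: the terms alternate in sign and decrease monotonically to 0 in absolute value (size ~ c/n), so the alternating series test gives convergence.

[-45/14, -39/14)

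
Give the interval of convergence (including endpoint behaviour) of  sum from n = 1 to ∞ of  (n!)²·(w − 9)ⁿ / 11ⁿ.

Apply the ratio test: |a_{n+1}| / |a_n| = (n+1)² · 1/11, which tends to ∞ as n → ∞.
The terms grow without bound for any (w − 9) ≠ 0, so R = 0 (convergence only at w = 9).

{9}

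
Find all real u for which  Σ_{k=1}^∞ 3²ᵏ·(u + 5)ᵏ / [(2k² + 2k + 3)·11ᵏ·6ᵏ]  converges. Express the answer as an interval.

[-37/3, 7/3]

By the ratio test, |a_{k+1}/a_k| = [(2k² + 2k + 3)/(2(k+1)² + 2(k+1) + 3)] · 9/(11·6) → 3/22.
Hence the series converges for |u + 5| < 1/(3/22) = 22/3, so the radius of convergence is 22/3.
Endpoint u = 7/3: absolute convergence follows by limit comparison with Σ 1/k².
When u = -37/3, the series is dominated by a constant times Σ 1/k², which converges (p = 2 > 1).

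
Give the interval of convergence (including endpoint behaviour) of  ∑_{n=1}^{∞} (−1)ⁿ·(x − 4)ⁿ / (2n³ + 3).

[3, 5]

Ratio test: |a_{n+1}/a_n| = (2n³ + 3)/(2(n+1)³ + 3) → 1 as n → ∞.
Hence R = 1.
Check x = 5: absolute convergence follows by limit comparison with Σ 1/n³.
Endpoint x = 3: absolute convergence follows by limit comparison with Σ 1/n³.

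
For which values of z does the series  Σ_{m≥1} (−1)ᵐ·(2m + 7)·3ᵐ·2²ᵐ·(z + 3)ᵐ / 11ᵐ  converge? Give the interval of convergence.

(-47/12, -25/12)

Apply the ratio test: |a_{m+1}| / |a_m| = [(2(m+1) + 7)/(2m + 7)] · 3·4/11, which tends to 12/11 as m → ∞.
The series converges when 12/11 · |z + 3| < 1, giving R = 11/12.
When z = -25/12, the terms do not tend to 0, so the series diverges.
Endpoint z = -47/12: the terms have absolute value of order m, which does not tend to 0, so the series diverges by the divergence test.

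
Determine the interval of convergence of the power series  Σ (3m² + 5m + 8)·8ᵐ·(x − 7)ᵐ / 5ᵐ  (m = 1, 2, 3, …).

(51/8, 61/8)

By the ratio test, |a_{m+1}/a_m| = [(3(m+1)² + 5(m+1) + 8)/(3m² + 5m + 8)] · 8/5 → 8/5.
Convergence for |x − 7| · 8/5 < 1, i.e. |x − 7| < 5/8. So R = 5/8.
Endpoint x = 61/8: the terms have absolute value of order m², which does not tend to 0, so the series diverges by the divergence test.
Endpoint x = 51/8: the terms have absolute value of order m², which does not tend to 0, so the series diverges by the divergence test.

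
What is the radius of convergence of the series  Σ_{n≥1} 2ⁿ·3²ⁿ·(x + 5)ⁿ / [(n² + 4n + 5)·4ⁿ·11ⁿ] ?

R = 22/9

By the ratio test, |a_{n+1}/a_n| = [(n² + 4n + 5)/((n+1)² + 4(n+1) + 5)] · 2·9/(4·11) → 9/22.
Convergence for |x + 5| · 9/22 < 1, i.e. |x + 5| < 22/9. So R = 22/9.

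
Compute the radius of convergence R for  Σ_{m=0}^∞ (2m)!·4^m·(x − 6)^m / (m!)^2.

R = 1/16

The ratio of consecutive coefficients is (2m+1)·(2m+2)/(m+1)² · 4 → 16.
The series converges when 16 · |x − 6| < 1, giving R = 1/16.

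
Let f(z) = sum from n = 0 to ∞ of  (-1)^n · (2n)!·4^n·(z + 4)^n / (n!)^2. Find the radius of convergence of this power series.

By the ratio test, |a_{n+1}/a_n| = (2n+1)·(2n+2)/(n+1)² · 4 → 16.
Convergence for |z + 4| · 16 < 1, i.e. |z + 4| < 1/16. So R = 1/16.

R = 1/16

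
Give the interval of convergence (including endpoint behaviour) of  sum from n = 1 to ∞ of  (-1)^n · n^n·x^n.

{0}

Root test: |a_n|^(1/n) = n → ∞.
The root grows without bound, so R = 0 (convergence only at x = 0).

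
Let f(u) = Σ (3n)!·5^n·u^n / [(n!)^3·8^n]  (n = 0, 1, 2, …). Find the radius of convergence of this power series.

R = 8/135

Apply the ratio test: |a_{n+1}| / |a_n| = (3n+1)·(3n+2)·(3n+3)/(n+1)³ · 5/8, which tends to 135/8 as n → ∞.
Convergence for |u| · 135/8 < 1, i.e. |u| < 8/135. So R = 8/135.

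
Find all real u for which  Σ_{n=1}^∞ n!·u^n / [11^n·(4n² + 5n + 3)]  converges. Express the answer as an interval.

{0}

The ratio of consecutive coefficients is (n+1) · 1/11 · (4n² + 5n + 3)/(4(n+1)² + 5(n+1) + 3) → ∞.
Since the ratio → ∞, the series diverges for every u ≠ 0, and R = 0.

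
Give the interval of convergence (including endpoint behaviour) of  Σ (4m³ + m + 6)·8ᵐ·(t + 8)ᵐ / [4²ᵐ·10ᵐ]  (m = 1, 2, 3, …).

Ratio test: |a_{m+1}/a_m| = [(4(m+1)³ + (m+1) + 6)/(4m³ + m + 6)] · 8/(16·10) → 1/20 as m → ∞.
Convergence for |t + 8| · 1/20 < 1, i.e. |t + 8| < 20. So R = 20.
When t = 12, the terms have absolute value of order m³, which does not tend to 0, so the series diverges by the divergence test.
When t = -28, the m-th term does not approach 0; divergence by the term test.

(-28, 12)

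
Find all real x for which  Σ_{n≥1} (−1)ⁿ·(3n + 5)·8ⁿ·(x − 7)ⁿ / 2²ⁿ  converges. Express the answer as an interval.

Ratio test: |a_{n+1}/a_n| = [(3(n+1) + 5)/(3n + 5)] · 8/4 → 2 as n → ∞.
Convergence for |x − 7| · 2 < 1, i.e. |x − 7| < 1/2. So R = 1/2.
When x = 15/2, the n-th term does not approach 0; divergence by the term test.
When x = 13/2, the terms do not tend to 0, so the series diverges.

(13/2, 15/2)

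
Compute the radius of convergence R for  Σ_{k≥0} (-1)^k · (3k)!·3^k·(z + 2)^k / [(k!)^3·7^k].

R = 7/81

The ratio of consecutive coefficients is (3k+1)·(3k+2)·(3k+3)/(k+1)³ · 3/7 → 81/7.
Hence the series converges for |z + 2| < 1/(81/7) = 7/81, so the radius of convergence is 7/81.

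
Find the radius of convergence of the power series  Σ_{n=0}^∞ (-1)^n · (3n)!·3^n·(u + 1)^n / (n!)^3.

By the ratio test, |a_{n+1}/a_n| = (3n+1)·(3n+2)·(3n+3)/(n+1)³ · 3 → 81.
Thus R = 1/(81) = 1/81.

R = 1/81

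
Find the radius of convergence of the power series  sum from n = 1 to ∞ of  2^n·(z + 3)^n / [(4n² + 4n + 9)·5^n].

R = 5/2

The ratio of consecutive coefficients is [(4n² + 4n + 9)/(4(n+1)² + 4(n+1) + 9)] · 2/5 → 2/5.
Thus R = 1/(2/5) = 5/2.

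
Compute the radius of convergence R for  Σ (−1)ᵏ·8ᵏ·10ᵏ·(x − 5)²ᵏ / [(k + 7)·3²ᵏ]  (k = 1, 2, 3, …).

R = 3√5/20

Ratio test: |a_{k+1}/a_k| = [(k + 7)/((k+1) + 7)] · 8·10/9 → 80/9 as k → ∞.
Successive powers of (x − 5) differ by 2, so the series converges when |x − 5|² · 80/9 < 1, i.e. |x − 5| < √(9/80). So R = 3√5/20.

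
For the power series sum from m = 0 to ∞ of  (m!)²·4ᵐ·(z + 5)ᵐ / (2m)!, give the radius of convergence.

The ratio of consecutive coefficients is (m+1)²/[(2m+1)·(2m+2)] · 4 → 1.
Convergence for |z + 5| < 1, so R = 1.

R = 1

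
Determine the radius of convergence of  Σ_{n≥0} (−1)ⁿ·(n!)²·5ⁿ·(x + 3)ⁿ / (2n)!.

Ratio test: |a_{n+1}/a_n| = (n+1)²/[(2n+1)·(2n+2)] · 5 → 5/4 as n → ∞.
The series converges when 5/4 · |x + 3| < 1, giving R = 4/5.

R = 4/5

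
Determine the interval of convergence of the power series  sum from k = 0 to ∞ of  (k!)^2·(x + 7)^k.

{-7}

Ratio test: |a_{k+1}/a_k| = (k+1)² → ∞ as k → ∞.
Since the ratio → ∞, the series diverges for every x ≠ -7, and R = 0.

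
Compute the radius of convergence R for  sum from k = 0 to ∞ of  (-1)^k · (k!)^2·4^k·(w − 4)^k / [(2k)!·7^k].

R = 7

Apply the ratio test: |a_{k+1}| / |a_k| = (k+1)²/[(2k+1)·(2k+2)] · 4/7, which tends to 1/7 as k → ∞.
Convergence for |w − 4| · 1/7 < 1, i.e. |w − 4| < 7. So R = 7.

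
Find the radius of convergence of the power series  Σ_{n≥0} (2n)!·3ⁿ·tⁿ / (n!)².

The ratio of consecutive coefficients is (2n+1)·(2n+2)/(n+1)² · 3 → 12.
Hence the series converges for |t| < 1/(12) = 1/12, so the radius of convergence is 1/12.

R = 1/12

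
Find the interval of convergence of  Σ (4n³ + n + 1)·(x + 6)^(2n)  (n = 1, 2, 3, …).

(-7, -5)

The ratio of consecutive coefficients is (4(n+1)³ + (n+1) + 1)/(4n³ + n + 1) → 1.
Successive powers of (x + 6) differ by 2, so the series converges when |x + 6|² · 1 < 1, i.e. |x + 6| < √(1) = 1. So R = 1.
Endpoint x = -5: the n-th term does not approach 0; divergence by the term test.
Endpoint x = -7: the n-th term does not approach 0; divergence by the term test.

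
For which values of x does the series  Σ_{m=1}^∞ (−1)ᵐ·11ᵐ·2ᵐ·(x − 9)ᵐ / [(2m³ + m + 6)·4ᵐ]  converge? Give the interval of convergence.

Ratio test: |a_{m+1}/a_m| = [(2m³ + m + 6)/(2(m+1)³ + (m+1) + 6)] · 11·2/4 → 11/2 as m → ∞.
The series converges when 11/2 · |x − 9| < 1, giving R = 2/11.
At x = 101/11: the series is dominated by a constant times Σ 1/m³, which converges (p = 3 > 1).
Check x = 97/11: the series is dominated by a constant times Σ 1/m³, which converges (p = 3 > 1).

[97/11, 101/11]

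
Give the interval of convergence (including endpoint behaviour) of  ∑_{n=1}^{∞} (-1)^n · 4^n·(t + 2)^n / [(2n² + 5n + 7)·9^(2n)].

The ratio of consecutive coefficients is [(2n² + 5n + 7)/(2(n+1)² + 5(n+1) + 7)] · 4/81 → 4/81.
The series converges when 4/81 · |t + 2| < 1, giving R = 81/4.
When t = 73/4, absolute convergence follows by limit comparison with Σ 1/n².
At t = -89/4: absolute convergence follows by limit comparison with Σ 1/n².

[-89/4, 73/4]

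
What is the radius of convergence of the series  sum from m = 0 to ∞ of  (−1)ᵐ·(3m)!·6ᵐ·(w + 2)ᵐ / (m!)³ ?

Ratio test: |a_{m+1}/a_m| = (3m+1)·(3m+2)·(3m+3)/(m+1)³ · 6 → 162 as m → ∞.
Thus R = 1/(162) = 1/162.

R = 1/162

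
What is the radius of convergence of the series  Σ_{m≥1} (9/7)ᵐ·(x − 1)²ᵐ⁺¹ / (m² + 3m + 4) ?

Ratio test: |a_{m+1}/a_m| = [(m² + 3m + 4)/((m+1)² + 3(m+1) + 4)] · 9/7 → 9/7 as m → ∞.
Successive powers of (x − 1) differ by 2, so the series converges when |x − 1|² · 9/7 < 1, i.e. |x − 1| < √(7/9). So R = √7/3.

R = √7/3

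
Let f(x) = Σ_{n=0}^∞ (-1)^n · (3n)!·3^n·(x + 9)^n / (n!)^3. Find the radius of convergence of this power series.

Ratio test: |a_{n+1}/a_n| = (3n+1)·(3n+2)·(3n+3)/(n+1)³ · 3 → 81 as n → ∞.
The series converges when 81 · |x + 9| < 1, giving R = 1/81.

R = 1/81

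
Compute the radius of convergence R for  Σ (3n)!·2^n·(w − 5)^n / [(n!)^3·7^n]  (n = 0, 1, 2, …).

Apply the ratio test: |a_{n+1}| / |a_n| = (3n+1)·(3n+2)·(3n+3)/(n+1)³ · 2/7, which tends to 54/7 as n → ∞.
Convergence for |w − 5| · 54/7 < 1, i.e. |w − 5| < 7/54. So R = 7/54.

R = 7/54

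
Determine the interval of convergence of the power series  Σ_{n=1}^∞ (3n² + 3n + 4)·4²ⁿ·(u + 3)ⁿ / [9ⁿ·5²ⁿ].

(-273/16, 177/16)

Apply the ratio test: |a_{n+1}| / |a_n| = [(3(n+1)² + 3(n+1) + 4)/(3n² + 3n + 4)] · 16/(9·25), which tends to 16/225 as n → ∞.
Thus R = 1/(16/225) = 225/16.
Endpoint u = 177/16: the terms have absolute value of order n², which does not tend to 0, so the series diverges by the divergence test.
At u = -273/16: the terms have absolute value of order n², which does not tend to 0, so the series diverges by the divergence test.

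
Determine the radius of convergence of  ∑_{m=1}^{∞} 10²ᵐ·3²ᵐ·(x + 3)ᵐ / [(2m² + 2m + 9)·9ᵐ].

R = 1/100

Apply the ratio test: |a_{m+1}| / |a_m| = [(2m² + 2m + 9)/(2(m+1)² + 2(m+1) + 9)] · 100·9/9, which tends to 100 as m → ∞.
Thus R = 1/(100) = 1/100.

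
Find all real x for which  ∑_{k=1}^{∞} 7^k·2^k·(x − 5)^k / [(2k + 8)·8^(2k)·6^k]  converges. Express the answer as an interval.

By the ratio test, |a_{k+1}/a_k| = [(2k + 8)/(2(k+1) + 8)] · 7·2/(64·6) → 7/192.
Hence the series converges for |x − 5| < 1/(7/192) = 192/7, so the radius of convergence is 192/7.
Check x = 227/7: comparison with the harmonic series Σ 1/k shows the series diverges.
Endpoint x = -157/7: convergence follows from the alternating series test (terms decrease monotonically to 0).

[-157/7, 227/7)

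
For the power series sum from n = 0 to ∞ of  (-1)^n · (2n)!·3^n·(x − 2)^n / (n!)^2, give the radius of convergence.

By the ratio test, |a_{n+1}/a_n| = (2n+1)·(2n+2)/(n+1)² · 3 → 12.
Hence the series converges for |x − 2| < 1/(12) = 1/12, so the radius of convergence is 1/12.

R = 1/12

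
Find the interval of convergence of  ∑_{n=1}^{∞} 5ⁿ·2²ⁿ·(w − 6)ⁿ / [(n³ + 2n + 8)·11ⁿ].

[109/20, 131/20]

The ratio of consecutive coefficients is [(n³ + 2n + 8)/((n+1)³ + 2(n+1) + 8)] · 5·4/11 → 20/11.
Thus R = 1/(20/11) = 11/20.
At w = 131/20: the series is dominated by a constant times Σ 1/n³, which converges (p = 3 > 1).
When w = 109/20, absolute convergence follows by limit comparison with Σ 1/n³.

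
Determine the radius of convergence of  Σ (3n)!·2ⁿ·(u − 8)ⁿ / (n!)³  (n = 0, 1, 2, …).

Apply the ratio test: |a_{n+1}| / |a_n| = (3n+1)·(3n+2)·(3n+3)/(n+1)³ · 2, which tends to 54 as n → ∞.
Convergence for |u − 8| · 54 < 1, i.e. |u − 8| < 1/54. So R = 1/54.

R = 1/54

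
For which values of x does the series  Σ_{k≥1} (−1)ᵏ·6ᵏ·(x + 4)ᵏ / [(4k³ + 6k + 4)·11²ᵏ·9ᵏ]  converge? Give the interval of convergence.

[-371/2, 355/2]

By the ratio test, |a_{k+1}/a_k| = [(4k³ + 6k + 4)/(4(k+1)³ + 6(k+1) + 4)] · 6/(121·9) → 2/363.
Thus R = 1/(2/363) = 363/2.
Endpoint x = 355/2: the series is dominated by a constant times Σ 1/k³, which converges (p = 3 > 1).
Endpoint x = -371/2: the series is dominated by a constant times Σ 1/k³, which converges (p = 3 > 1).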